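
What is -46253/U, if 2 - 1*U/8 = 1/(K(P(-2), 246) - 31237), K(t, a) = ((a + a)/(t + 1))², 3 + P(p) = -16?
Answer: -12692239477/4390616 ≈ -2890.8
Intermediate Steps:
P(p) = -19 (P(p) = -3 - 16 = -19)
K(t, a) = 4*a²/(1 + t)² (K(t, a) = ((2*a)/(1 + t))² = (2*a/(1 + t))² = 4*a²/(1 + t)²)
U = 4390616/274409 (U = 16 - 8/(4*246²/(1 - 19)² - 31237) = 16 - 8/(4*60516/(-18)² - 31237) = 16 - 8/(4*60516*(1/324) - 31237) = 16 - 8/(6724/9 - 31237) = 16 - 8/(-274409/9) = 16 - 8*(-9/274409) = 16 + 72/274409 = 4390616/274409 ≈ 16.000)
-46253/U = -46253/4390616/274409 = -46253*274409/4390616 = -12692239477/4390616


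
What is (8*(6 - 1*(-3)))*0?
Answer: 0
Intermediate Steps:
(8*(6 - 1*(-3)))*0 = (8*(6 + 3))*0 = (8*9)*0 = 72*0 = 0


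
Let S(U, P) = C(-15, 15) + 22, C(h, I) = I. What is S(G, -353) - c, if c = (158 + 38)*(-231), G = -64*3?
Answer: 45313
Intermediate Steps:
G = -192
S(U, P) = 37 (S(U, P) = 15 + 22 = 37)
c = -45276 (c = 196*(-231) = -45276)
S(G, -353) - c = 37 - 1*(-45276) = 37 + 45276 = 45313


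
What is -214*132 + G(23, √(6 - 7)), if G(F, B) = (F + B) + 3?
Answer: -28222 + I ≈ -28222.0 + 1.0*I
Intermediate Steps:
G(F, B) = 3 + B + F (G(F, B) = (B + F) + 3 = 3 + B + F)
-214*132 + G(23, √(6 - 7)) = -214*132 + (3 + √(6 - 7) + 23) = -28248 + (3 + √(-1) + 23) = -28248 + (3 + I + 23) = -28248 + (26 + I) = -28222 + I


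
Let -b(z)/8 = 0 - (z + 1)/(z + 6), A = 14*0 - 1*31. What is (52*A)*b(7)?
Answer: -7936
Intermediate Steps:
A = -31 (A = 0 - 31 = -31)
b(z) = 8*(1 + z)/(6 + z) (b(z) = -8*(0 - (z + 1)/(z + 6)) = -8*(0 - (1 + z)/(6 + z)) = -(-8)*(1 + z)/(6 + z) = 8*(1 + z)/(6 + z))
(52*A)*b(7) = (52*(-31))*(8*(1 + 7)/(6 + 7)) = -12896*8/13 = -1612*64/13 = -7936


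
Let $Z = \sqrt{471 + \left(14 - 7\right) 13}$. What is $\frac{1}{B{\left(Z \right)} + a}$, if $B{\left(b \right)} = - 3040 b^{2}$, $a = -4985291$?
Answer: $- \frac{1}{6693771} \approx -1.4939 \cdot 10^{-7}$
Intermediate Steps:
$Z = \sqrt{562}$ ($Z = \sqrt{471 + 7 \cdot 13} = \sqrt{471 + 91} = \sqrt{562} \approx 23.707$)
$\frac{1}{B{\left(Z \right)} + a} = \frac{1}{- 3040 \left(\sqrt{562}\right)^{2} - 4985291} = \frac{1}{\left(-3040\right) 562 - 4985291} = \frac{1}{-1708480 - 4985291} = \frac{1}{-6693771} = - \frac{1}{6693771}$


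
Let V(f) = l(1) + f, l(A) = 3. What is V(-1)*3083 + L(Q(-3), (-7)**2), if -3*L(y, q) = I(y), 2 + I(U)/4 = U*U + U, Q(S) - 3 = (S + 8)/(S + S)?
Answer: 166307/27 ≈ 6159.5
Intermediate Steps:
Q(S) = 3 + (8 + S)/(2*S) (Q(S) = 3 + (S + 8)/(S + S) = 3 + (8 + S)/((2*S)) = 3 + (8 + S)*(1/(2*S)) = 3 + (8 + S)/(2*S))
I(U) = -8 + 4*U + 4*U**2 (I(U) = -8 + 4*(U*U + U) = -8 + 4*(U**2 + U) = -8 + 4*(U + U**2) = -8 + (4*U + 4*U**2) = -8 + 4*U + 4*U**2)
V(f) = 3 + f
L(y, q) = 8/3 - 4*y/3 - 4*y**2/3 (L(y, q) = -(-8 + 4*y + 4*y**2)/3 = 8/3 - 4*y/3 - 4*y**2/3)
V(-1)*3083 + L(Q(-3), (-7)**2) = (3 - 1)*3083 + (8/3 - 4*(7/2 + 4/(-3))/3 - 4*(7/2 + 4/(-3))**2/3) = 2*3083 + (8/3 - 4*(7/2 + 4*(-1/3))/3 - 4*(7/2 + 4*(-1/3))**2/3) = 6166 + (8/3 - 4*(7/2 - 4/3)/3 - 4*(7/2 - 4/3)**2/3) = 6166 + (8/3 - 4/3*13/6 - 4*(13/6)**2/3) = 6166 + (8/3 - 26/9 - 4/3*169/36) = 6166 + (8/3 - 26/9 - 169/27) = 6166 - 175/27 = 166307/27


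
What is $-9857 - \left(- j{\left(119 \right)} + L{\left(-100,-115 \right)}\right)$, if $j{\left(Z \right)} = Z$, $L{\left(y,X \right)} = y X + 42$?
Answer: $-21280$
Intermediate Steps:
$L{\left(y,X \right)} = 42 + X y$ ($L{\left(y,X \right)} = X y + 42 = 42 + X y$)
$-9857 - \left(- j{\left(119 \right)} + L{\left(-100,-115 \right)}\right) = -9857 + \left(119 - \left(42 - -11500\right)\right) = -9857 + \left(119 - \left(42 + 11500\right)\right) = -9857 + \left(119 - 11542\right) = -9857 - 11423 = -21280$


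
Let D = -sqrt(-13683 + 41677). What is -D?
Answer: sqrt(27994) ≈ 167.31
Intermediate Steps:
D = -sqrt(27994) ≈ -167.31
-D = -(-1)*sqrt(27994) = sqrt(27994)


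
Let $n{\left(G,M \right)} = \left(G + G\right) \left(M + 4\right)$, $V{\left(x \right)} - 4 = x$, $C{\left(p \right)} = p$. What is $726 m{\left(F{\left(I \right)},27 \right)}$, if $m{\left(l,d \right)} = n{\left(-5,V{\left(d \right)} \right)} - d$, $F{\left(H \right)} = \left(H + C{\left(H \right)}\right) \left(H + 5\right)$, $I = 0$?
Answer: $-273702$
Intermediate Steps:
$V{\left(x \right)} = 4 + x$
$F{\left(H \right)} = 2 H \left(5 + H\right)$ ($F{\left(H \right)} = \left(H + H\right) \left(H + 5\right) = 2 H \left(5 + H\right)$)
$n{\left(G,M \right)} = 2 G \left(4 + M\right)$
$m{\left(l,d \right)} = -80 - 11 d$ ($m{\left(l,d \right)} = 2 \left(-5\right) \left(4 + \left(4 + d\right)\right) - d = 2 \left(-5\right) \left(8 + d\right) - d = \left(-80 - 10 d\right) - d = -80 - 11 d$)
$726 m{\left(F{\left(I \right)},27 \right)} = 726 \left(-80 - 297\right) = 726 \left(-377\right) = -273702$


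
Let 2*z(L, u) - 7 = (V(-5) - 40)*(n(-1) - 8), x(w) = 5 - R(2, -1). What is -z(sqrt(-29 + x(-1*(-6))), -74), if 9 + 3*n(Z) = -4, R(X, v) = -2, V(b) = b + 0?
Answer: -281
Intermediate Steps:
V(b) = b
x(w) = 7 (x(w) = 5 - 1*(-2) = 5 + 2 = 7)
n(Z) = -13/3 (n(Z) = -3 + (1/3)*(-4) = -3 - 4/3 = -13/3)
z(L, u) = 281 (z(L, u) = 7/2 + ((-5 - 40)*(-13/3 - 8))/2 = 7/2 + (-45*(-37/3))/2 = 7/2 + (1/2)*555 = 7/2 + 555/2 = 281)
-z(sqrt(-29 + x(-1*(-6))), -74) = -1*281 = -281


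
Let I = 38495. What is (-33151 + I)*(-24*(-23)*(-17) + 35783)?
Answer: 141076256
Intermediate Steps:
(-33151 + I)*(-24*(-23)*(-17) + 35783) = (-33151 + 38495)*(-24*(-23)*(-17) + 35783) = 5344*(552*(-17) + 35783) = 5344*(-9384 + 35783) = 5344*26399 = 141076256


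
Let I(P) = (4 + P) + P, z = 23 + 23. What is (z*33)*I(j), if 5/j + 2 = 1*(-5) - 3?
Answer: 4554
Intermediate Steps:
z = 46
j = -½ (j = 5/(-2 + (1*(-5) - 3)) = 5/(-2 + (-5 - 3)) = 5/(-2 - 8) = 5/(-10) = 5*(-⅒) = -½ ≈ -0.50000)
I(P) = 4 + 2*P
(z*33)*I(j) = (46*33)*(4 + 2*(-½)) = 1518*(4 - 1) = 1518*3 = 4554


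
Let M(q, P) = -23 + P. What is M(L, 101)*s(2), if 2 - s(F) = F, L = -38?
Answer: 0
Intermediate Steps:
s(F) = 2 - F
M(L, 101)*s(2) = (-23 + 101)*(2 - 1*2) = 78*(2 - 2) = 78*0 = 0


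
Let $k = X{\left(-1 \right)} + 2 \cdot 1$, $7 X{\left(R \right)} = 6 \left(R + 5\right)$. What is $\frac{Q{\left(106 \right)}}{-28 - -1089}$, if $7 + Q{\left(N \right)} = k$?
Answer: $- \frac{11}{7427} \approx -0.0014811$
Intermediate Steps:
$X{\left(R \right)} = \frac{30}{7} + \frac{6 R}{7}$ ($X{\left(R \right)} = \frac{6 \left(R + 5\right)}{7} = \frac{6 \left(5 + R\right)}{7} = \frac{30 + 6 R}{7} = \frac{30}{7} + \frac{6 R}{7}$)
$k = \frac{38}{7}$ ($k = \left(\frac{30}{7} + \frac{6}{7} \left(-1\right)\right) + 2 \cdot 1 = \left(\frac{30}{7} - \frac{6}{7}\right) + 2 = \frac{24}{7} + 2 = \frac{38}{7} \approx 5.4286$)
$Q{\left(N \right)} = - \frac{11}{7}$ ($Q{\left(N \right)} = -7 + \frac{38}{7} = - \frac{11}{7}$)
$\frac{Q{\left(106 \right)}}{-28 - -1089} = - \frac{11}{7 \left(-28 - -1089\right)} = - \frac{11}{7 \left(-28 + 1089\right)} = - \frac{11}{7 \cdot 1061} = \left(- \frac{11}{7}\right) \frac{1}{1061} = - \frac{11}{7427}$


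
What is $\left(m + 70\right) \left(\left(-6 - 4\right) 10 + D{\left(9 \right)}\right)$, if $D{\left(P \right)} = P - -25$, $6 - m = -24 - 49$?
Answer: $-9834$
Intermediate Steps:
$m = 79$ ($m = 6 - \left(-24 - 49\right) = 6 - -73 = 6 + 73 = 79$)
$D{\left(P \right)} = 25 + P$ ($D{\left(P \right)} = P + 25 = 25 + P$)
$\left(m + 70\right) \left(\left(-6 - 4\right) 10 + D{\left(9 \right)}\right) = \left(79 + 70\right) \left(\left(-6 - 4\right) 10 + \left(25 + 9\right)\right) = 149 \left(\left(-10\right) 10 + 34\right) = 149 \left(-100 + 34\right) = 149 \left(-66\right) = -9834$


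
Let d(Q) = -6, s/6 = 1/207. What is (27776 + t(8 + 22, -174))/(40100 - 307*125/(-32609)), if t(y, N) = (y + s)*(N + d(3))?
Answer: 16778243552/30076163325 ≈ 0.55786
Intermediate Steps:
s = 2/69 (s = 6/207 = 6*(1/207) = 2/69 ≈ 0.028986)
t(y, N) = (-6 + N)*(2/69 + y) (t(y, N) = (y + 2/69)*(N - 6) = (2/69 + y)*(-6 + N) = (-6 + N)*(2/69 + y))
(27776 + t(8 + 22, -174))/(40100 - 307*125/(-32609)) = (27776 + (-4/23 - 6*(8 + 22) + (2/69)*(-174) - 174*(8 + 22)))/(40100 - 307*125/(-32609)) = (27776 + (-4/23 - 6*30 - 116/23 - 174*30))/(40100 - 38375*(-1/32609)) = (27776 + (-4/23 - 180 - 116/23 - 5220))/(40100 + 38375/32609) = (27776 - 124320/23)/(1307659275/32609) = (514528/23)*(32609/1307659275) = 16778243552/30076163325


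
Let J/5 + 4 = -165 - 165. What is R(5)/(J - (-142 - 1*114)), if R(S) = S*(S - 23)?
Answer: 45/707 ≈ 0.063649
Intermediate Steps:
R(S) = S*(-23 + S)
J = -1670 (J = -20 + 5*(-165 - 165) = -20 + 5*(-330) = -20 - 1650 = -1670)
R(5)/(J - (-142 - 1*114)) = (5*(-23 + 5))/(-1670 - (-142 - 1*114)) = (5*(-18))/(-1670 - (-142 - 114)) = -90/(-1670 - 1*(-256)) = -90/(-1670 + 256) = -90/(-1414) = -90*(-1/1414) = 45/707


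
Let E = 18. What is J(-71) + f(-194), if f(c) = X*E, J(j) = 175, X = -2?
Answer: 139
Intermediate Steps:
f(c) = -36 (f(c) = -2*18 = -36)
J(-71) + f(-194) = 175 - 36 = 139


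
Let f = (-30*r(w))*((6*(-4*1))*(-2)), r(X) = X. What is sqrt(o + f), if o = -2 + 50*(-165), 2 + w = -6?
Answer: 2*sqrt(817) ≈ 57.166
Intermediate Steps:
w = -8 (w = -2 - 6 = -8)
o = -8252 (o = -2 - 8250 = -8252)
f = 11520 (f = (-30*(-8))*((6*(-4*1))*(-2)) = 240*((6*(-4))*(-2)) = 240*(-24*(-2)) = 240*48 = 11520)
sqrt(o + f) = sqrt(-8252 + 11520) = sqrt(3268) = 2*sqrt(817)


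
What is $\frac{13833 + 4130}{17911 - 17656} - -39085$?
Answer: $\frac{9984638}{255} \approx 39155.0$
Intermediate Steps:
$\frac{13833 + 4130}{17911 - 17656} - -39085 = \frac{17963}{255} + 39085 = \frac{9984638}{255}$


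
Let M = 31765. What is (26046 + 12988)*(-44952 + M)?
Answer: -514741358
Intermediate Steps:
(26046 + 12988)*(-44952 + M) = (26046 + 12988)*(-44952 + 31765) = 39034*(-13187) = -514741358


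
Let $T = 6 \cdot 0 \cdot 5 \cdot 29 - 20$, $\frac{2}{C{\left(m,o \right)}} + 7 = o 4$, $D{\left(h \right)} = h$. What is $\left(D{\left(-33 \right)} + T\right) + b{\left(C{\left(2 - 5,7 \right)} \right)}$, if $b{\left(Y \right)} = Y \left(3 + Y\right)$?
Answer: $- \frac{23243}{441} \approx -52.705$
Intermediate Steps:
$C{\left(m,o \right)} = \frac{2}{-7 + 4 o}$ ($C{\left(m,o \right)} = \frac{2}{-7 + o 4} = \frac{2}{-7 + 4 o}$)
$T = -20$ ($T = 0 \cdot 5 \cdot 29 - 20 = 0 \cdot 29 - 20 = 0 - 20 = -20$)
$\left(D{\left(-33 \right)} + T\right) + b{\left(C{\left(2 - 5,7 \right)} \right)} = \left(-33 - 20\right) + \frac{2}{-7 + 4 \cdot 7} \left(3 + \frac{2}{-7 + 4 \cdot 7}\right) = -53 + \frac{2}{-7 + 28} \left(3 + \frac{2}{-7 + 28}\right) = -53 + \frac{2}{21} \left(3 + \frac{2}{21}\right) = -53 + 2 \cdot \frac{1}{21} \left(3 + 2 \cdot \frac{1}{21}\right) = -53 + \frac{2 \left(3 + \frac{2}{21}\right)}{21} = -53 + \frac{2}{21} \cdot \frac{65}{21} = -53 + \frac{130}{441} = - \frac{23243}{441}$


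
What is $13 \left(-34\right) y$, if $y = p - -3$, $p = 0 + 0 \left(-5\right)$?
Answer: $-1326$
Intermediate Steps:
$p = 0$ ($p = 0 + 0 = 0$)
$y = 3$ ($y = 0 - -3 = 0 + 3 = 3$)
$13 \left(-34\right) y = 13 \left(-34\right) 3 = \left(-442\right) 3 = -1326$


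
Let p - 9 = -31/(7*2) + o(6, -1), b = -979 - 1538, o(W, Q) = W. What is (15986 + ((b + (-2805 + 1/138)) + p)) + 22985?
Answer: 16258646/483 ≈ 33662.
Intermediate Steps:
b = -2517
p = 179/14 (p = 9 + (-31/(7*2) + 6) = 9 + (-31/14 + 6) = 9 + 53/14 = 179/14 ≈ 12.786)
(15986 + ((b + (-2805 + 1/138)) + p)) + 22985 = (15986 + ((-2517 + (-2805 + 1/138)) + 179/14)) + 22985 = (15986 + ((-2517 - 387089/138) + 179/14)) + 22985 = (15986 + (-734435/138 + 179/14)) + 22985 = (15986 - 2564347/483) + 22985 = 5156891/483 + 22985 = 16258646/483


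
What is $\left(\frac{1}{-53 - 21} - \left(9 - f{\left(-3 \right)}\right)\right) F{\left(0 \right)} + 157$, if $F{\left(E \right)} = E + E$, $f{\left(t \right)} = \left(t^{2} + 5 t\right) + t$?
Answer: $157$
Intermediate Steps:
$f{\left(t \right)} = t^{2} + 6 t$
$F{\left(E \right)} = 2 E$
$\left(\frac{1}{-53 - 21} - \left(9 - f{\left(-3 \right)}\right)\right) F{\left(0 \right)} + 157 = \left(\frac{1}{-53 - 21} - \left(9 - - 3 \left(6 - 3\right)\right)\right) 2 \cdot 0 + 157 = \left(\frac{1}{-74} - \left(9 - \left(-3\right) 3\right)\right) 0 + 157 = \left(- \frac{1}{74} - \left(9 - -9\right)\right) 0 + 157 = \left(- \frac{1}{74} - \left(9 + 9\right)\right) 0 + 157 = \left(- \frac{1}{74} - 18\right) 0 + 157 = \left(- \frac{1333}{74}\right) 0 + 157 = 0 + 157 = 157$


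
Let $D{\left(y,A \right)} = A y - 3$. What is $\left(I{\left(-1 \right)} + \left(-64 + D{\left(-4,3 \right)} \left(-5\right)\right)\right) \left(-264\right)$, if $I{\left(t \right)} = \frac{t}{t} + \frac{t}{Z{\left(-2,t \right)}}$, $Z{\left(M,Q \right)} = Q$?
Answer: $-3432$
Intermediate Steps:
$D{\left(y,A \right)} = -3 + A y$
$I{\left(t \right)} = 2$ ($I{\left(t \right)} = \frac{t}{t} + \frac{t}{t} = 1 + 1 = 2$)
$\left(I{\left(-1 \right)} + \left(-64 + D{\left(-4,3 \right)} \left(-5\right)\right)\right) \left(-264\right) = \left(2 - \left(64 - \left(-3 + 3 \left(-4\right)\right) \left(-5\right)\right)\right) \left(-264\right) = \left(2 - \left(64 - \left(-3 - 12\right) \left(-5\right)\right)\right) \left(-264\right) = \left(2 - -11\right) \left(-264\right) = \left(2 + \left(-64 + 75\right)\right) \left(-264\right) = \left(2 + 11\right) \left(-264\right) = 13 \left(-264\right) = -3432$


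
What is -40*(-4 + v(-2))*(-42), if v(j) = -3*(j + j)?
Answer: 13440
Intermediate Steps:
v(j) = -6*j
-40*(-4 + v(-2))*(-42) = -40*(-4 - 6*(-2))*(-42) = -40*(-4 + 12)*(-42) = -40*8*(-42) = -320*(-42) = 13440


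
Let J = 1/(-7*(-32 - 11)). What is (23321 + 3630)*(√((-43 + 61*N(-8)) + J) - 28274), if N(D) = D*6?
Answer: -762012574 + 26951*I*√269175270/301 ≈ -7.6201e+8 + 1.469e+6*I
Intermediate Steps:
N(D) = 6*D
J = 1/301 (J = 1/(-7*(-43)) = 1/301 ≈ 0.0033223)
(23321 + 3630)*(√((-43 + 61*N(-8)) + J) - 28274) = (23321 + 3630)*(√((-43 + 61*(6*(-8))) + 1/301) - 28274) = 26951*(√((-43 + 61*(-48)) + 1/301) - 28274) = 26951*(√((-43 - 2928) + 1/301) - 28274) = 26951*(√(-2971 + 1/301) - 28274) = 26951*(√(-894270/301) - 28274) = 26951*(I*√269175270/301 - 28274) = 26951*(-28274 + I*√269175270/301) = -762012574 + 26951*I*√269175270/301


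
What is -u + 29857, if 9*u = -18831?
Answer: 95848/3 ≈ 31949.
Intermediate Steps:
u = -6277/3 (u = (1/9)*(-18831) = -6277/3 ≈ -2092.3)
-u + 29857 = -1*(-6277/3) + 29857 = 6277/3 + 29857 = 95848/3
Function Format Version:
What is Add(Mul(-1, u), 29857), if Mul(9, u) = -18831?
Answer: Rational(95848, 3) ≈ 31949.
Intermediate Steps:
u = Rational(-6277, 3) (u = Mul(Rational(1, 9), -18831) = Rational(-6277, 3) ≈ -2092.3)
Add(Mul(-1, u), 29857) = Add(Mul(-1, Rational(-6277, 3)), 29857) = Add(Rational(6277, 3), 29857) = Rational(95848, 3)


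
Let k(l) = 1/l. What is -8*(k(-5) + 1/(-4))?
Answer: 18/5 ≈ 3.6000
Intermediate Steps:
-8*(k(-5) + 1/(-4)) = -8*(1/(-5) + 1/(-4)) = -8*(-1/5 - 1/4) = -8*(-9/20) = 18/5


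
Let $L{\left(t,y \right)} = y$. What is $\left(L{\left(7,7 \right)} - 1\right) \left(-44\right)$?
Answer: $-264$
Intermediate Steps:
$\left(L{\left(7,7 \right)} - 1\right) \left(-44\right) = \left(7 - 1\right) \left(-44\right) = 6 \left(-44\right) = -264$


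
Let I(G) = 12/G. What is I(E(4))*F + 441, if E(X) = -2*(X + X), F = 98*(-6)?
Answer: 882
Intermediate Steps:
F = -588
E(X) = -4*X
I(E(4))*F + 441 = (12/((-4*4)))*(-588) + 441 = (12/(-16))*(-588) + 441 = (12*(-1/16))*(-588) + 441 = -¾*(-588) + 441 = 441 + 441 = 882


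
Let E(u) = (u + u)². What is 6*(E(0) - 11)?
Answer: -66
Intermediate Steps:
E(u) = 4*u² (E(u) = (2*u)² = 4*u²)
6*(E(0) - 11) = 6*(4*0² - 11) = 6*(4*0 - 11) = 6*(0 - 11) = 6*(-11) = -66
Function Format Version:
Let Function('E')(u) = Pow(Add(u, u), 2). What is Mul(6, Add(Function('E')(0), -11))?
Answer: -66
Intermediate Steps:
Function('E')(u) = Mul(4, Pow(u, 2)) (Function('E')(u) = Pow(Mul(2, u), 2) = Mul(4, Pow(u, 2)))
Mul(6, Add(Function('E')(0), -11)) = Mul(6, Add(Mul(4, Pow(0, 2)), -11)) = Mul(6, Add(Mul(4, 0), -11)) = Mul(6, Add(0, -11)) = Mul(6, -11) = -66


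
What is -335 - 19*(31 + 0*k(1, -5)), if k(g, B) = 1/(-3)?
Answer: -924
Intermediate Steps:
k(g, B) = -⅓
-335 - 19*(31 + 0*k(1, -5)) = -335 - 19*(31 + 0*(-⅓)) = -335 - 19*(31 + 0) = -335 - 19*31 = -335 - 589 = -924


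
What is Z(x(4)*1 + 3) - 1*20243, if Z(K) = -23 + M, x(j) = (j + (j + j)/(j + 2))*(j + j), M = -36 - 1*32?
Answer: -20334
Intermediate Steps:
M = -68 (M = -36 - 32 = -68)
x(j) = 2*j*(j + 2*j/(2 + j)) (x(j) = (j + (2*j)/(2 + j))*(2*j) = (j + 2*j/(2 + j))*(2*j) = 2*j*(j + 2*j/(2 + j)))
Z(K) = -91 (Z(K) = -23 - 68 = -91)
Z(x(4)*1 + 3) - 1*20243 = -91 - 1*20243 = -91 - 20243 = -20334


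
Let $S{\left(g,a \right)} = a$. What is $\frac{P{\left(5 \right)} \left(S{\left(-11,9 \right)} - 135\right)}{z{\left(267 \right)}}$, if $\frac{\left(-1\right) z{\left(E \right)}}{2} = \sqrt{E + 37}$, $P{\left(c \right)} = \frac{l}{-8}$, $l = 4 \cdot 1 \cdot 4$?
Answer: $- \frac{63 \sqrt{19}}{38} \approx -7.2266$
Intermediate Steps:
$l = 16$ ($l = 4 \cdot 4 = 16$)
$P{\left(c \right)} = -2$ ($P{\left(c \right)} = \frac{16}{-8} = 16 \left(- \frac{1}{8}\right) = -2$)
$z{\left(E \right)} = - 2 \sqrt{37 + E}$ ($z{\left(E \right)} = - 2 \sqrt{E + 37} = - 2 \sqrt{37 + E}$)
$\frac{P{\left(5 \right)} \left(S{\left(-11,9 \right)} - 135\right)}{z{\left(267 \right)}} = \frac{\left(-2\right) \left(9 - 135\right)}{\left(-2\right) \sqrt{37 + 267}} = \frac{\left(-2\right) \left(-126\right)}{\left(-2\right) \sqrt{304}} = \frac{252}{\left(-2\right) 4 \sqrt{19}} = \frac{252}{\left(-8\right) \sqrt{19}} = 252 \left(- \frac{\sqrt{19}}{152}\right) = - \frac{63 \sqrt{19}}{38}$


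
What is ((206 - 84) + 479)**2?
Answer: 361201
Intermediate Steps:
((206 - 84) + 479)**2 = (122 + 479)**2 = 601**2 = 361201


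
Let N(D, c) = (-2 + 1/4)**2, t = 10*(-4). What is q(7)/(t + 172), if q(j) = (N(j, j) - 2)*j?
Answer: 119/2112 ≈ 0.056345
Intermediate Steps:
t = -40
N(D, c) = 49/16 (N(D, c) = (-2 + 1/4)**2 = (-7/4)**2 = 49/16)
q(j) = 17*j/16 (q(j) = (49/16 - 2)*j = 17*j/16)
q(7)/(t + 172) = ((17/16)*7)/(-40 + 172) = (119/16)/132 = (1/132)*(119/16) = 119/2112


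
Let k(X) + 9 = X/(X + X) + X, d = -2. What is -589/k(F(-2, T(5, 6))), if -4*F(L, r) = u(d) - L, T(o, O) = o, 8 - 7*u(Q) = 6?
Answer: 8246/127 ≈ 64.929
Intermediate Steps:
u(Q) = 2/7 (u(Q) = 8/7 - ⅐*6 = 8/7 - 6/7 = 2/7)
F(L, r) = -1/14 + L/4 (F(L, r) = -(2/7 - L)/4 = -1/14 + L/4)
k(X) = -17/2 + X (k(X) = -9 + (X/(X + X) + X) = -9 + (X/((2*X)) + X) = -9 + ((1/(2*X))*X + X) = -9 + (½ + X) = -17/2 + X)
-589/k(F(-2, T(5, 6))) = -589/(-17/2 + (-1/14 + (¼)*(-2))) = -589/(-17/2 + (-1/14 - ½)) = -589/(-17/2 - 4/7) = -589/(-127/14) = -589*(-14/127) = 8246/127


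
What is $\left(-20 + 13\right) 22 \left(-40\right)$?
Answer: $6160$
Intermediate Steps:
$\left(-20 + 13\right) 22 \left(-40\right) = \left(-7\right) 22 \left(-40\right) = \left(-154\right) \left(-40\right) = 6160$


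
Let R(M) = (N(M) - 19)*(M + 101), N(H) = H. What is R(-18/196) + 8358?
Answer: 61767913/9604 ≈ 6431.5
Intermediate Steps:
R(M) = (-19 + M)*(101 + M) (R(M) = (M - 19)*(M + 101) = (-19 + M)*(101 + M))
R(-18/196) + 8358 = (-1919 + (-18/196)² + 82*(-18/196)) + 8358 = (-1919 + (-18*1/196)² + 82*(-18*1/196)) + 8358 = (-1919 + (-9/98)² + 82*(-9/98)) + 8358 = (-1919 + 81/9604 - 369/49) + 8358 = -18502319/9604 + 8358 = 61767913/9604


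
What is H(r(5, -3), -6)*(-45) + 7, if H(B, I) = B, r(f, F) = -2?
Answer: 97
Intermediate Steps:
H(r(5, -3), -6)*(-45) + 7 = -2*(-45) + 7 = 90 + 7 = 97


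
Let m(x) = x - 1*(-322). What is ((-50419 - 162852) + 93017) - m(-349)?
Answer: -120227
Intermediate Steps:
m(x) = 322 + x (m(x) = x + 322 = 322 + x)
((-50419 - 162852) + 93017) - m(-349) = ((-50419 - 162852) + 93017) - (322 - 349) = (-213271 + 93017) - 1*(-27) = -120254 + 27 = -120227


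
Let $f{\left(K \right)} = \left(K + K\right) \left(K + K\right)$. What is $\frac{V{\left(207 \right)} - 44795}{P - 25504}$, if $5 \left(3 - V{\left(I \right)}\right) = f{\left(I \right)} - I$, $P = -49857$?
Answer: $\frac{395149}{376805} \approx 1.0487$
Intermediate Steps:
$f{\left(K \right)} = 4 K^{2}$ ($f{\left(K \right)} = 2 K 2 K = 4 K^{2}$)
$V{\left(I \right)} = 3 - \frac{4 I^{2}}{5} + \frac{I}{5}$ ($V{\left(I \right)} = 3 - \frac{4 I^{2} - I}{5} = 3 - \frac{- I + 4 I^{2}}{5} = 3 - \left(- \frac{I}{5} + \frac{4 I^{2}}{5}\right) = 3 - \frac{4 I^{2}}{5} + \frac{I}{5}$)
$\frac{V{\left(207 \right)} - 44795}{P - 25504} = \frac{\left(3 - \frac{4 \cdot 207^{2}}{5} + \frac{1}{5} \cdot 207\right) - 44795}{-49857 - 25504} = \frac{\left(3 - \frac{171396}{5} + \frac{207}{5}\right) - 44795}{-75361} = \left(\left(3 - \frac{171396}{5} + \frac{207}{5}\right) - 44795\right) \left(- \frac{1}{75361}\right) = \left(- \frac{171174}{5} - 44795\right) \left(- \frac{1}{75361}\right) = \left(- \frac{395149}{5}\right) \left(- \frac{1}{75361}\right) = \frac{395149}{376805}$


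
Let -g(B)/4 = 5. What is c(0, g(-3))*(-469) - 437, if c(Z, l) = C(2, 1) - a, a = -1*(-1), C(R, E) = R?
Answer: -906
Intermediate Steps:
a = 1
g(B) = -20 (g(B) = -4*5 = -20)
c(Z, l) = 1 (c(Z, l) = 2 - 1*1 = 2 - 1 = 1)
c(0, g(-3))*(-469) - 437 = 1*(-469) - 437 = -469 - 437 = -906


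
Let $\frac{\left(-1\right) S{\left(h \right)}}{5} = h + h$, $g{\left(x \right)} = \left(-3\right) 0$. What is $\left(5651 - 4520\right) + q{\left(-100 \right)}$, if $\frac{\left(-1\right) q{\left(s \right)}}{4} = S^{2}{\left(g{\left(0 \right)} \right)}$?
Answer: $1131$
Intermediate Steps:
$g{\left(x \right)} = 0$
$S{\left(h \right)} = - 10 h$ ($S{\left(h \right)} = - 5 \left(h + h\right) = - 5 \cdot 2 h = - 10 h$)
$q{\left(s \right)} = 0$ ($q{\left(s \right)} = - 4 \left(\left(-10\right) 0\right)^{2} = - 4 \cdot 0^{2} = \left(-4\right) 0 = 0$)
$\left(5651 - 4520\right) + q{\left(-100 \right)} = \left(5651 - 4520\right) + 0 = 1131 + 0 = 1131$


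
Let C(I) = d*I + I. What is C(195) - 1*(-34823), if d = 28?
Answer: 40478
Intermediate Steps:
C(I) = 29*I (C(I) = 28*I + I = 29*I)
C(195) - 1*(-34823) = 29*195 - 1*(-34823) = 5655 + 34823 = 40478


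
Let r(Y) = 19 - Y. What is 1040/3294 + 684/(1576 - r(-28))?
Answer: 1921628/2518263 ≈ 0.76308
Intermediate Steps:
1040/3294 + 684/(1576 - r(-28)) = 1040/3294 + 684/(1576 - (19 - 1*(-28))) = 1040*(1/3294) + 684/(1576 - (19 + 28)) = 520/1647 + 684/(1576 - 1*47) = 520/1647 + 684/(1576 - 47) = 520/1647 + 684/1529 = 1921628/2518263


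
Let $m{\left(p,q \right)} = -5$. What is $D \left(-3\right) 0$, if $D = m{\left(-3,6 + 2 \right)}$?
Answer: $0$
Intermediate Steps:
$D = -5$
$D \left(-3\right) 0 = \left(-5\right) \left(-3\right) 0 = 15 \cdot 0 = 0$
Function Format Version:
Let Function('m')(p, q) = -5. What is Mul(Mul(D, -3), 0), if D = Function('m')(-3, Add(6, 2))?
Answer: 0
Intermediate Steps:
D = -5
Mul(Mul(D, -3), 0) = Mul(Mul(-5, -3), 0) = Mul(15, 0) = 0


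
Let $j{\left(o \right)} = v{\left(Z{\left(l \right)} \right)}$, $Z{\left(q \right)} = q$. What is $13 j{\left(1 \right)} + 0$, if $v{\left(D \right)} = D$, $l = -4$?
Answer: $-52$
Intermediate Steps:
$j{\left(o \right)} = -4$
$13 j{\left(1 \right)} + 0 = 13 \left(-4\right) + 0 = -52 + 0 = -52$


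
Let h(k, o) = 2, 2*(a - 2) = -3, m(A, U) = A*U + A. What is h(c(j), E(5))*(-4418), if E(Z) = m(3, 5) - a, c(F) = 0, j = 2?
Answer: -8836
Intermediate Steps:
m(A, U) = A + A*U
a = ½ (a = 2 + (½)*(-3) = 2 - 3/2 = ½ ≈ 0.50000)
E(Z) = 35/2 (E(Z) = 3*(1 + 5) - 1*½ = 3*6 - ½ = 18 - ½ = 35/2)
h(c(j), E(5))*(-4418) = 2*(-4418) = -8836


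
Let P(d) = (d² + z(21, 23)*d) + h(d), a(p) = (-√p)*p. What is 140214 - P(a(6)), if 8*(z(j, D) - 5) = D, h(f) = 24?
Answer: 139974 + 189*√6/4 ≈ 1.4009e+5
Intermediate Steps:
z(j, D) = 5 + D/8
a(p) = -p^(3/2)
P(d) = 24 + d² + 63*d/8 (P(d) = (d² + (5 + (⅛)*23)*d) + 24 = (d² + (5 + 23/8)*d) + 24 = (d² + 63*d/8) + 24 = 24 + d² + 63*d/8)
140214 - P(a(6)) = 140214 - (24 + (-6^(3/2))² + 63*(-6^(3/2))/8) = 140214 - (24 + (-6*√6)² + 63*(-6*√6)/8) = 140214 - (24 + 216 - 189*√6/4) = 140214 - (240 - 189*√6/4) = 140214 + (-240 + 189*√6/4) = 139974 + 189*√6/4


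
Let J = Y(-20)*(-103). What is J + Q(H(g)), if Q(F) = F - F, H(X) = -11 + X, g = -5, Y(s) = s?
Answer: 2060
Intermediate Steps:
Q(F) = 0
J = 2060 (J = -20*(-103) = 2060)
J + Q(H(g)) = 2060 + 0 = 2060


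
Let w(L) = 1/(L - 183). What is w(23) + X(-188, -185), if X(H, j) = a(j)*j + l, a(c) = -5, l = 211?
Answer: 181759/160 ≈ 1136.0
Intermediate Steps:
X(H, j) = 211 - 5*j (X(H, j) = -5*j + 211 = 211 - 5*j)
w(L) = 1/(-183 + L)
w(23) + X(-188, -185) = 1/(-183 + 23) + (211 - 5*(-185)) = 1/(-160) + (211 + 925) = -1/160 + 1136 = 181759/160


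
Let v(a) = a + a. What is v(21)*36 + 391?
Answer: 1903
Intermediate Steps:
v(a) = 2*a
v(21)*36 + 391 = (2*21)*36 + 391 = 42*36 + 391 = 1512 + 391 = 1903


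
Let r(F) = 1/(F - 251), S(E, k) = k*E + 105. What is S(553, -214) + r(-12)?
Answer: -31096332/263 ≈ -1.1824e+5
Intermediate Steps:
S(E, k) = 105 + E*k (S(E, k) = E*k + 105 = 105 + E*k)
r(F) = 1/(-251 + F)
S(553, -214) + r(-12) = (105 + 553*(-214)) + 1/(-251 - 12) = (105 - 118342) + 1/(-263) = -118237 - 1/263 = -31096332/263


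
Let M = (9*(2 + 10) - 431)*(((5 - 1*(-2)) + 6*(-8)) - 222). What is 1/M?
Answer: 1/84949 ≈ 1.1772e-5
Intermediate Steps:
M = 84949 (M = (9*12 - 431)*(((5 + 2) - 48) - 222) = (108 - 431)*((7 - 48) - 222) = -323*(-41 - 222) = -323*(-263) = 84949)
1/M = 1/84949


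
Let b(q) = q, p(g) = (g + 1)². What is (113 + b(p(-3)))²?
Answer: 13689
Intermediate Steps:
p(g) = (1 + g)²
(113 + b(p(-3)))² = (113 + (1 - 3)²)² = (113 + (-2)²)² = (113 + 4)² = 117² = 13689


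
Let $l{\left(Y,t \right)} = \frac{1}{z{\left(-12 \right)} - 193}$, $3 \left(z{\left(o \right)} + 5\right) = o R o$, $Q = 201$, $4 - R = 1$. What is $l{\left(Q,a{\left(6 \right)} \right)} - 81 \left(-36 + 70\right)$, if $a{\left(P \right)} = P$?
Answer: $- \frac{148717}{54} \approx -2754.0$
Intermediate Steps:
$R = 3$ ($R = 4 - 1 = 3$)
$z{\left(o \right)} = -5 + o^{2}$ ($z{\left(o \right)} = -5 + \frac{o 3 o}{3} = -5 + \frac{3 o o}{3} = -5 + \frac{3 o^{2}}{3} = -5 + o^{2}$)
$l{\left(Y,t \right)} = - \frac{1}{54}$ ($l{\left(Y,t \right)} = \frac{1}{\left(-5 + \left(-12\right)^{2}\right) - 193} = \frac{1}{\left(-5 + 144\right) - 193} = \frac{1}{139 - 193} = \frac{1}{-54} = - \frac{1}{54}$)
$l{\left(Q,a{\left(6 \right)} \right)} - 81 \left(-36 + 70\right) = - \frac{1}{54} - 81 \left(-36 + 70\right) = - \frac{1}{54} - 81 \cdot 34 = - \frac{1}{54} - 2754 = - \frac{148717}{54}$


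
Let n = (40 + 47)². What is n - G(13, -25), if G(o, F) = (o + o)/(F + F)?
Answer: 189238/25 ≈ 7569.5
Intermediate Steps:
G(o, F) = o/F (G(o, F) = (2*o)/((2*F)) = (2*o)*(1/(2*F)) = o/F)
n = 7569 (n = 87² = 7569)
n - G(13, -25) = 7569 - 13/(-25) = 7569 - 13*(-1)/25 = 7569 - 1*(-13/25) = 7569 + 13/25 = 189238/25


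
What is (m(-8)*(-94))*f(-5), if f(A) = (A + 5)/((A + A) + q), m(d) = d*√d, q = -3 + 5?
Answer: 0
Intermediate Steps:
q = 2
m(d) = d^(3/2)
f(A) = (5 + A)/(2 + 2*A) (f(A) = (A + 5)/((A + A) + 2) = (5 + A)/(2*A + 2) = (5 + A)/(2 + 2*A))
(m(-8)*(-94))*f(-5) = ((-8)^(3/2)*(-94))*((5 - 5)/(2*(1 - 5))) = (-16*I*√2*(-94))*((½)*0/(-4)) = (1504*I*√2)*((½)*(-¼)*0) = (1504*I*√2)*0 = 0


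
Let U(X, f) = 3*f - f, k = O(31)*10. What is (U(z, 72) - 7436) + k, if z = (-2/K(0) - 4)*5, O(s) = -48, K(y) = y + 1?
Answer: -7772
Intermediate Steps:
K(y) = 1 + y
k = -480 (k = -48*10 = -480)
z = -30 (z = (-2/(1 + 0) - 4)*5 = (-2/1 - 4)*5 = (-2*1 - 4)*5 = (-2 - 4)*5 = -6*5 = -30)
U(X, f) = 2*f
(U(z, 72) - 7436) + k = (2*72 - 7436) - 480 = (144 - 7436) - 480 = -7292 - 480 = -7772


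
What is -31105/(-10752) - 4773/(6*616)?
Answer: 189419/118272 ≈ 1.6016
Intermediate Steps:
-31105/(-10752) - 4773/(6*616) = -31105*(-1/10752) - 4773/3696 = 31105/10752 - 4773*1/3696 = 31105/10752 - 1591/1232 = 189419/118272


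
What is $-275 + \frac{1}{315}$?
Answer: $- \frac{86624}{315} \approx -275.0$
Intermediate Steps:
$-275 + \frac{1}{315} = - \frac{86624}{315}$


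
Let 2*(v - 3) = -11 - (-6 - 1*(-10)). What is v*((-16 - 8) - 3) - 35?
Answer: 173/2 ≈ 86.500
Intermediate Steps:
v = -9/2 (v = 3 + (-11 - (-6 - 1*(-10)))/2 = 3 + (-11 - (-6 + 10))/2 = 3 + (-11 - 1*4)/2 = 3 + (-11 - 4)/2 = 3 + (1/2)*(-15) = 3 - 15/2 = -9/2 ≈ -4.5000)
v*((-16 - 8) - 3) - 35 = -9*((-16 - 8) - 3)/2 - 35 = -9*(-24 - 3)/2 - 35 = -9/2*(-27) - 35 = 243/2 - 35 = 173/2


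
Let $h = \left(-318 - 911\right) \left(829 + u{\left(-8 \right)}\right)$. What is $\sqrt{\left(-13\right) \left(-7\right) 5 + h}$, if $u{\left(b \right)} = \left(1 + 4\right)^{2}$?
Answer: $i \sqrt{1049111} \approx 1024.3 i$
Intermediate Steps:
$u{\left(b \right)} = 25$ ($u{\left(b \right)} = 5^{2} = 25$)
$h = -1049566$ ($h = \left(-318 - 911\right) \left(829 + 25\right) = \left(-1229\right) 854 = -1049566$)
$\sqrt{\left(-13\right) \left(-7\right) 5 + h} = \sqrt{\left(-13\right) \left(-7\right) 5 - 1049566} = \sqrt{91 \cdot 5 - 1049566} = \sqrt{455 - 1049566} = \sqrt{-1049111} = i \sqrt{1049111}$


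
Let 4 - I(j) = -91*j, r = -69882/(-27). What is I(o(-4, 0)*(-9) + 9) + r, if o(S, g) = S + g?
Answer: 60185/9 ≈ 6687.2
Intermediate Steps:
r = 23294/9 (r = -69882*(-1)/27 = -3678*(-19/27) = 23294/9 ≈ 2588.2)
I(j) = 4 + 91*j (I(j) = 4 - (-91)*j = 4 + 91*j)
I(o(-4, 0)*(-9) + 9) + r = (4 + 91*((-4 + 0)*(-9) + 9)) + 23294/9 = (4 + 91*(-4*(-9) + 9)) + 23294/9 = (4 + 91*(36 + 9)) + 23294/9 = (4 + 91*45) + 23294/9 = (4 + 4095) + 23294/9 = 4099 + 23294/9 = 60185/9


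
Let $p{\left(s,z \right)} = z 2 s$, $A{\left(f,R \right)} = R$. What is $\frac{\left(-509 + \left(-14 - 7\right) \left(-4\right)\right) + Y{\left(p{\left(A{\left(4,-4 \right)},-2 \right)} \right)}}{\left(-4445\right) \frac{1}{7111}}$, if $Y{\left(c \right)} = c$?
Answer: $\frac{2908399}{4445} \approx 654.31$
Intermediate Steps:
$p{\left(s,z \right)} = 2 s z$ ($p{\left(s,z \right)} = 2 z s = 2 s z$)
$\frac{\left(-509 + \left(-14 - 7\right) \left(-4\right)\right) + Y{\left(p{\left(A{\left(4,-4 \right)},-2 \right)} \right)}}{\left(-4445\right) \frac{1}{7111}} = \frac{\left(-509 + \left(-14 - 7\right) \left(-4\right)\right) + 2 \left(-4\right) \left(-2\right)}{\left(-4445\right) \frac{1}{7111}} = \frac{\left(-509 - -84\right) + 16}{\left(-4445\right) \frac{1}{7111}} = \frac{\left(-509 + 84\right) + 16}{- \frac{4445}{7111}} = \left(-425 + 16\right) \left(- \frac{7111}{4445}\right) = \left(-409\right) \left(- \frac{7111}{4445}\right) = \frac{2908399}{4445}$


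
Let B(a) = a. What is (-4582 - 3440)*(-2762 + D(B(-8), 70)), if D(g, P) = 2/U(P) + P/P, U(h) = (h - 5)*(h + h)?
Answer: 7198340577/325 ≈ 2.2149e+7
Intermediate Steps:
U(h) = 2*h*(-5 + h) (U(h) = (-5 + h)*(2*h) = 2*h*(-5 + h))
D(g, P) = 1 + 1/(P*(-5 + P)) (D(g, P) = 2/((2*P*(-5 + P))) + P/P = 2*(1/(2*P*(-5 + P))) + 1 = 1/(P*(-5 + P)) + 1 = 1 + 1/(P*(-5 + P)))
(-4582 - 3440)*(-2762 + D(B(-8), 70)) = (-4582 - 3440)*(-2762 + (1 + 70*(-5 + 70))/(70*(-5 + 70))) = -8022*(-2762 + (1/70)*(1 + 70*65)/65) = -8022*(-2762 + (1/70)*(1/65)*(1 + 4550)) = -8022*(-2762 + (1/70)*(1/65)*4551) = -8022*(-2762 + 4551/4550) = -8022*(-12562549/4550) = 7198340577/325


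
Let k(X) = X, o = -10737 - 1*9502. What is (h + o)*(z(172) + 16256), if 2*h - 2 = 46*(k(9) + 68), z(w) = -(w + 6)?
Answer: -296912426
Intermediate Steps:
o = -20239 (o = -10737 - 9502 = -20239)
z(w) = -6 - w (z(w) = -(6 + w) = -6 - w)
h = 1772 (h = 1 + (46*(9 + 68))/2 = 1 + (46*77)/2 = 1 + (1/2)*3542 = 1 + 1771 = 1772)
(h + o)*(z(172) + 16256) = (1772 - 20239)*((-6 - 1*172) + 16256) = -18467*((-6 - 172) + 16256) = -18467*(-178 + 16256) = -18467*16078 = -296912426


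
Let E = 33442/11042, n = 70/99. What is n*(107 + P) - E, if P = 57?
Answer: 61725701/546579 ≈ 112.93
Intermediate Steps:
n = 70/99 (n = 70*(1/99) = 70/99 ≈ 0.70707)
E = 16721/5521 (E = 33442*(1/11042) = 16721/5521 ≈ 3.0286)
n*(107 + P) - E = 70*(107 + 57)/99 - 1*16721/5521 = (70/99)*164 - 16721/5521 = 11480/99 - 16721/5521 = 61725701/546579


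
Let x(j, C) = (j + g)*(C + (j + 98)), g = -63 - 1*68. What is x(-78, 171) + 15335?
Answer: -24584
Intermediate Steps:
g = -131 (g = -63 - 68 = -131)
x(j, C) = (-131 + j)*(98 + C + j) (x(j, C) = (j - 131)*(C + (j + 98)) = (-131 + j)*(C + (98 + j)) = (-131 + j)*(98 + C + j))
x(-78, 171) + 15335 = (-12838 + (-78)² - 131*171 - 33*(-78) + 171*(-78)) + 15335 = (-12838 + 6084 - 22401 + 2574 - 13338) + 15335 = -39919 + 15335 = -24584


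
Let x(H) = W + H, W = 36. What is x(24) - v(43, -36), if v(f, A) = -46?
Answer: 106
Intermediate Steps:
x(H) = 36 + H
x(24) - v(43, -36) = (36 + 24) - 1*(-46) = 60 + 46 = 106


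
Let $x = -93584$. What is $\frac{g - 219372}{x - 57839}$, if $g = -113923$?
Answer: $\frac{333295}{151423} \approx 2.2011$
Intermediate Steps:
$\frac{g - 219372}{x - 57839} = \frac{-113923 - 219372}{-93584 - 57839} = - \frac{333295}{-151423} = \left(-333295\right) \left(- \frac{1}{151423}\right) = \frac{333295}{151423}$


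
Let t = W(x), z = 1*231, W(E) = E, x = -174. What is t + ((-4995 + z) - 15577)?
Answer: -20515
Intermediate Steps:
z = 231
t = -174
t + ((-4995 + z) - 15577) = -174 + ((-4995 + 231) - 15577) = -174 + (-4764 - 15577) = -174 - 20341 = -20515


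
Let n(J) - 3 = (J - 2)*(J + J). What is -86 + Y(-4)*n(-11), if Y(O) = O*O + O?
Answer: 3382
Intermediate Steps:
n(J) = 3 + 2*J*(-2 + J) (n(J) = 3 + (J - 2)*(J + J) = 3 + (-2 + J)*(2*J) = 3 + 2*J*(-2 + J))
Y(O) = O + O² (Y(O) = O² + O = O + O²)
-86 + Y(-4)*n(-11) = -86 + (-4*(1 - 4))*(3 - 4*(-11) + 2*(-11)²) = -86 + (-4*(-3))*(3 + 44 + 2*121) = -86 + 12*(3 + 44 + 242) = -86 + 12*289 = -86 + 3468 = 3382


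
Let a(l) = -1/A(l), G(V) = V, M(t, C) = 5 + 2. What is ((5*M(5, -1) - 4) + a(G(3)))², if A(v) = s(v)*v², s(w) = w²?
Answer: 6300100/6561 ≈ 960.23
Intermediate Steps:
M(t, C) = 7
A(v) = v⁴ (A(v) = v²*v² = v⁴)
a(l) = -1/l⁴ (a(l) = -1/(l⁴) = -1/l⁴)
((5*M(5, -1) - 4) + a(G(3)))² = ((5*7 - 4) - 1/3⁴)² = ((35 - 4) - 1*1/81)² = (31 - 1/81)² = (2510/81)² = 6300100/6561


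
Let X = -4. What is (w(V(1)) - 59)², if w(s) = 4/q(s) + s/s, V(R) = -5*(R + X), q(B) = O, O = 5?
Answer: 81796/25 ≈ 3271.8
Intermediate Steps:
q(B) = 5
V(R) = 20 - 5*R (V(R) = -5*(R - 4) = -5*(-4 + R) = 20 - 5*R)
w(s) = 9/5 (w(s) = 4/5 + s/s = 4*(⅕) + 1 = ⅘ + 1 = 9/5)
(w(V(1)) - 59)² = (9/5 - 59)² = (-286/5)² = 81796/25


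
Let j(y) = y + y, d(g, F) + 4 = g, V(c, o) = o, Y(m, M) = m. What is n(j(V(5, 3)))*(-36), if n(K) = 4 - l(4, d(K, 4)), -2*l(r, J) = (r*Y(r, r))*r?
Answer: -1296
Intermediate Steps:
d(g, F) = -4 + g
l(r, J) = -r³/2 (l(r, J) = -r*r*r/2 = -r²*r/2 = -r³/2)
j(y) = 2*y
n(K) = 36 (n(K) = 4 - (-1)*4³/2 = 4 - (-1)*64/2 = 4 - 1*(-32) = 4 + 32 = 36)
n(j(V(5, 3)))*(-36) = 36*(-36) = -1296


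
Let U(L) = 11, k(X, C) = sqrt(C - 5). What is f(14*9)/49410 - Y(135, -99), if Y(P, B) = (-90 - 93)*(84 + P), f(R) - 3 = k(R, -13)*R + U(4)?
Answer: 990102292/24705 + 7*I*sqrt(2)/915 ≈ 40077.0 + 0.010819*I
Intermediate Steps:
k(X, C) = sqrt(-5 + C)
f(R) = 14 + 3*I*R*sqrt(2) (f(R) = 3 + (sqrt(-5 - 13)*R + 11) = 3 + (sqrt(-18)*R + 11) = 3 + ((3*I*sqrt(2))*R + 11) = 3 + (3*I*R*sqrt(2) + 11) = 3 + (11 + 3*I*R*sqrt(2)) = 14 + 3*I*R*sqrt(2))
Y(P, B) = -15372 - 183*P (Y(P, B) = -183*(84 + P) = -15372 - 183*P)
f(14*9)/49410 - Y(135, -99) = (14 + 3*I*(14*9)*sqrt(2))/49410 - (-15372 - 183*135) = (14 + 3*I*126*sqrt(2))*(1/49410) - (-15372 - 24705) = (14 + 378*I*sqrt(2))*(1/49410) - 1*(-40077) = (7/24705 + 7*I*sqrt(2)/915) + 40077 = 990102292/24705 + 7*I*sqrt(2)/915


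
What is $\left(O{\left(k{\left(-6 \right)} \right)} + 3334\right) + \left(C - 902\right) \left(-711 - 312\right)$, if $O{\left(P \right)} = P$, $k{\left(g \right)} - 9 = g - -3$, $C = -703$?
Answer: $1645255$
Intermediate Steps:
$k{\left(g \right)} = 12 + g$ ($k{\left(g \right)} = 9 + \left(g - -3\right) = 9 + \left(g + 3\right) = 9 + \left(3 + g\right) = 12 + g$)
$\left(O{\left(k{\left(-6 \right)} \right)} + 3334\right) + \left(C - 902\right) \left(-711 - 312\right) = \left(\left(12 - 6\right) + 3334\right) + \left(-703 - 902\right) \left(-711 - 312\right) = \left(6 + 3334\right) - -1641915 = 3340 + 1641915 = 1645255$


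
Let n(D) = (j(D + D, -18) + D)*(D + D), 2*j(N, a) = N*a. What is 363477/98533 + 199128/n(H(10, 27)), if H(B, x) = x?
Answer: -1768589717/407039823 ≈ -4.3450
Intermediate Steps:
j(N, a) = N*a/2 (j(N, a) = (N*a)/2 = N*a/2)
n(D) = -34*D² (n(D) = ((½)*(D + D)*(-18) + D)*(D + D) = ((½)*(2*D)*(-18) + D)*(2*D) = (-18*D + D)*(2*D) = (-17*D)*(2*D) = -34*D²)
363477/98533 + 199128/n(H(10, 27)) = 363477/98533 + 199128/((-34*27²)) = 363477*(1/98533) + 199128/((-34*729)) = 363477/98533 + 199128/(-24786) = 363477/98533 + 199128*(-1/24786) = 363477/98533 - 33188/4131 = -1768589717/407039823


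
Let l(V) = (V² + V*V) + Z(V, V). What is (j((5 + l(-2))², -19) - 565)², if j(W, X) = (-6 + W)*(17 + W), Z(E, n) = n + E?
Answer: 46036225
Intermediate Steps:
Z(E, n) = E + n
l(V) = 2*V + 2*V² (l(V) = (V² + V*V) + (V + V) = (V² + V²) + 2*V = 2*V² + 2*V = 2*V + 2*V²)
(j((5 + l(-2))², -19) - 565)² = ((-102 + ((5 + 2*(-2)*(1 - 2))²)² + 11*(5 + 2*(-2)*(1 - 2))²) - 565)² = ((-102 + ((5 + 2*(-2)*(-1))²)² + 11*(5 + 2*(-2)*(-1))²) - 565)² = ((-102 + ((5 + 4)²)² + 11*(5 + 4)²) - 565)² = ((-102 + (9²)² + 11*9²) - 565)² = ((-102 + 81² + 11*81) - 565)² = ((-102 + 6561 + 891) - 565)² = (7350 - 565)² = 6785² = 46036225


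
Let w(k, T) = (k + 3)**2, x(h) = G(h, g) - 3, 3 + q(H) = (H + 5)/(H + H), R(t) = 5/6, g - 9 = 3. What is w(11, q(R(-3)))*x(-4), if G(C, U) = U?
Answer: 1764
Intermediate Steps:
g = 12 (g = 9 + 3 = 12)
R(t) = 5/6 (R(t) = 5*(1/6) = 5/6)
q(H) = -3 + (5 + H)/(2*H) (q(H) = -3 + (H + 5)/(H + H) = -3 + (5 + H)/((2*H)) = -3 + (5 + H)*(1/(2*H)) = -3 + (5 + H)/(2*H))
x(h) = 9 (x(h) = 12 - 3 = 9)
w(k, T) = (3 + k)**2
w(11, q(R(-3)))*x(-4) = (3 + 11)**2*9 = 14**2*9 = 196*9 = 1764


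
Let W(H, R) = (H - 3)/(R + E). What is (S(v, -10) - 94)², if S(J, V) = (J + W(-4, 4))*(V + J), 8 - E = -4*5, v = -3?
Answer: 2785561/1024 ≈ 2720.3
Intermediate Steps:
E = 28 (E = 8 - (-4)*5 = 8 - 1*(-20) = 8 + 20 = 28)
W(H, R) = (-3 + H)/(28 + R) (W(H, R) = (H - 3)/(R + 28) = (-3 + H)/(28 + R))
S(J, V) = (-7/32 + J)*(J + V) (S(J, V) = (J + (-3 - 4)/(28 + 4))*(V + J) = (J - 7/32)*(J + V) = (-7/32 + J)*(J + V))
(S(v, -10) - 94)² = (((-3)² - 7/32*(-3) - 7/32*(-10) - 3*(-10)) - 94)² = ((9 + 21/32 + 35/16 + 30) - 94)² = (1339/32 - 94)² = (-1669/32)² = 2785561/1024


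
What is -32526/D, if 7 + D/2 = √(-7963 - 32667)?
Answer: 113841/40679 + 16263*I*√40630/40679 ≈ 2.7985 + 80.585*I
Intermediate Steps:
D = -14 + 2*I*√40630 (D = -14 + 2*√(-7963 - 32667) = -14 + 2*√(-40630) = -14 + 2*(I*√40630) = -14 + 2*I*√40630 ≈ -14.0 + 403.14*I)
-32526/D = -32526/(-14 + 2*I*√40630)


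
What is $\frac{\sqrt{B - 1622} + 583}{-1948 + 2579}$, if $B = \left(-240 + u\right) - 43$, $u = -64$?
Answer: $\frac{583}{631} + \frac{i \sqrt{1969}}{631} \approx 0.92393 + 0.070322 i$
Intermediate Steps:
$B = -347$ ($B = \left(-240 - 64\right) - 43 = -304 - 43 = -347$)
$\frac{\sqrt{B - 1622} + 583}{-1948 + 2579} = \frac{\sqrt{-347 - 1622} + 583}{-1948 + 2579} = \frac{\sqrt{-1969} + 583}{631} = \left(i \sqrt{1969} + 583\right) \frac{1}{631} = \left(583 + i \sqrt{1969}\right) \frac{1}{631} = \frac{583}{631} + \frac{i \sqrt{1969}}{631}$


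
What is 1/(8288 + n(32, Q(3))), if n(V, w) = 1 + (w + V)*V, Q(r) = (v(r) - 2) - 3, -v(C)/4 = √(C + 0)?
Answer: 3051/27909419 + 128*√3/83728257 ≈ 0.00011197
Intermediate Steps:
v(C) = -4*√C (v(C) = -4*√(C + 0) = -4*√C)
Q(r) = -5 - 4*√r (Q(r) = (-4*√r - 2) - 3 = (-2 - 4*√r) - 3 = -5 - 4*√r)
n(V, w) = 1 + V*(V + w) (n(V, w) = 1 + (V + w)*V = 1 + V*(V + w))
1/(8288 + n(32, Q(3))) = 1/(8288 + (1 + 32² + 32*(-5 - 4*√3))) = 1/(8288 + (1 + 1024 + (-160 - 128*√3))) = 1/(8288 + (865 - 128*√3)) = 1/(9153 - 128*√3)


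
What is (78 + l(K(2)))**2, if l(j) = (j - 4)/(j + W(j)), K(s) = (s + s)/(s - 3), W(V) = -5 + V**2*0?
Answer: 504100/81 ≈ 6223.5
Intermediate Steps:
W(V) = -5 (W(V) = -5 + 0 = -5)
K(s) = 2*s/(-3 + s) (K(s) = (2*s)/(-3 + s) = 2*s/(-3 + s))
l(j) = (-4 + j)/(-5 + j) (l(j) = (j - 4)/(j - 5) = (-4 + j)/(-5 + j))
(78 + l(K(2)))**2 = (78 + (-4 + 2*2/(-3 + 2))/(-5 + 2*2/(-3 + 2)))**2 = (78 + (-4 + 2*2/(-1))/(-5 + 2*2/(-1)))**2 = (78 + (-4 + 2*2*(-1))/(-5 + 2*2*(-1)))**2 = (78 + (-4 - 4)/(-5 - 4))**2 = (78 - 8/(-9))**2 = (78 - 1/9*(-8))**2 = (78 + 8/9)**2 = (710/9)**2 = 504100/81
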